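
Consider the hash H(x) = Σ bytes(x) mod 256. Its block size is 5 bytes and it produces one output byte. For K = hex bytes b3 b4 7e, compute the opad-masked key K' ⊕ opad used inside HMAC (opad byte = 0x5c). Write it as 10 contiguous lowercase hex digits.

efe8225c5c

Key hex bytes b3 b4 7e is 3 bytes ≤ B = 5; zero-pad to 5 bytes: K' = b3 b4 7e 00 00.
XOR each byte with 0x5c: b3⊕5c=ef, b4⊕5c=e8, 7e⊕5c=22, 00⊕5c=5c, 00⊕5c=5c.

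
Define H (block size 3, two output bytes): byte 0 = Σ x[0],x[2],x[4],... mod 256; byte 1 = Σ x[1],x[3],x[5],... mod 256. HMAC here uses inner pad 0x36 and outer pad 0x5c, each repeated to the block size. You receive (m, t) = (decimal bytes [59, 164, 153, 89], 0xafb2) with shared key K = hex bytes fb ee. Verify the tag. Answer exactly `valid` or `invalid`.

Key hex bytes fb ee is 2 bytes ≤ B = 3; zero-pad to 3 bytes: K' = fb ee 00.
K' ⊕ ipad = cd d8 36; K' ⊕ opad = a7 b2 5c.
Inner hash: even-index sum = 512 mod 256 = 0; odd-index sum = 428 mod 256 = 172 → 00 ac.
Outer hash (recomputed tag): even-index sum = 431 mod 256 = 175; odd-index sum = 178 mod 256 = 178 → af b2.
Recomputed tag = afb2; claimed = afb2 → match.

valid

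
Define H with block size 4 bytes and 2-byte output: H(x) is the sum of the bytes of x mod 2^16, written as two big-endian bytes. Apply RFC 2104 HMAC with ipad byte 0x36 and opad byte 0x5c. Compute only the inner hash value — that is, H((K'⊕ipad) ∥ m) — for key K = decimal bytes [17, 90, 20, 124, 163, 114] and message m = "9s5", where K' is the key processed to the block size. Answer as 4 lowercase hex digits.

01a7

Key decimal bytes [17, 90, 20, 124, 163, 114] = 11 5a 14 7c a3 72 is 6 bytes > B = 4, so hash it first: H(key) = 02 10, then zero-pad to 4 bytes: K' = 02 10 00 00.
K' ⊕ ipad = 34 26 36 36.
Inner input = 34 26 36 36 ∥ 39 73 35.
Inner hash: sum = 52+38+54+54+57+115+53 = 423 → 01 a7.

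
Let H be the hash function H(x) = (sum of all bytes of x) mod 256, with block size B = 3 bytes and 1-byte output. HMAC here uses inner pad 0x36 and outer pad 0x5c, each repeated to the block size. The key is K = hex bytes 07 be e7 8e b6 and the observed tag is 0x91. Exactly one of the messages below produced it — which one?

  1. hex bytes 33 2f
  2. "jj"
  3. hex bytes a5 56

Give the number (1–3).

3

Key hex bytes 07 be e7 8e b6 is 5 bytes > B = 3, so hash it first: H(key) = f0, then zero-pad to 3 bytes: K' = f0 00 00.
K' ⊕ ipad = c6 36 36; K' ⊕ opad = ac 5c 5c.
m1: inner = H(c6 36 36 33 2f) = 94; tag = H(ac 5c 5c 94) = f8
m2: inner = H(c6 36 36 6a 6a) = 06; tag = H(ac 5c 5c 06) = 6a
m3: inner = H(c6 36 36 a5 56) = 2d; tag = H(ac 5c 5c 2d) = 91 ← matches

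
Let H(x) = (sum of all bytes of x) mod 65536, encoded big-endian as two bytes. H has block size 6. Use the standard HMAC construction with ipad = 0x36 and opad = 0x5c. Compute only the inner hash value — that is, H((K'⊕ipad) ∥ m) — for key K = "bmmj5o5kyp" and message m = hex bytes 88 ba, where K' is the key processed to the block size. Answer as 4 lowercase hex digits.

0334

Key "bmmj5o5kyp" = 62 6d 6d 6a 35 6f 35 6b 79 70 is 10 bytes > B = 6, so hash it first: H(key) = 03 d3, then zero-pad to 6 bytes: K' = 03 d3 00 00 00 00.
K' ⊕ ipad = 35 e5 36 36 36 36.
Inner input = 35 e5 36 36 36 36 ∥ 88 ba.
Inner hash: sum = 53+229+54+54+54+54+136+186 = 820 → 03 34.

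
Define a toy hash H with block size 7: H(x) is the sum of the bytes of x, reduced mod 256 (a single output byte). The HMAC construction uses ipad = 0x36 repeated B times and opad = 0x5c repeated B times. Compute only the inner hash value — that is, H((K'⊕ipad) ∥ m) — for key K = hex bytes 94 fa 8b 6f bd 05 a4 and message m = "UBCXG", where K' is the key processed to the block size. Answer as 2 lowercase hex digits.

4d

Key hex bytes 94 fa 8b 6f bd 05 a4 is exactly B = 7 bytes: K' = 94 fa 8b 6f bd 05 a4.
K' ⊕ ipad = a2 cc bd 59 8b 33 92.
Inner input = a2 cc bd 59 8b 33 92 ∥ 55 42 43 58 47.
Inner hash: sum = 162+204+189+89+139+51+146+85+66+67+88+71 = 1357; mod 256 = 77 → 4d.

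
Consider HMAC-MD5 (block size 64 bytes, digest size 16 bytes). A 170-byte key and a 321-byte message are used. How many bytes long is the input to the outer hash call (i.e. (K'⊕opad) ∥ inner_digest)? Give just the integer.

80

Key is 170 > 64 bytes, so it is hashed to 16 bytes then zero-padded to 64: |K'| = 64.
Outer input = (K'⊕opad) ∥ H(inner) → 64 + 16 = 80 bytes.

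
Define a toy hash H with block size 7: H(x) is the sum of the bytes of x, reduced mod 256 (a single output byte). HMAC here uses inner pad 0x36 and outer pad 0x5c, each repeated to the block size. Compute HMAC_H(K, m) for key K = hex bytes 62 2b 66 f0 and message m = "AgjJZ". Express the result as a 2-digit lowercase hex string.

Key hex bytes 62 2b 66 f0 is 4 bytes ≤ B = 7; zero-pad to 7 bytes: K' = 62 2b 66 f0 00 00 00.
K' ⊕ ipad = 54 1d 50 c6 36 36 36.  K' ⊕ opad = 3e 77 3a ac 5c 5c 5c.
Inner input = (K'⊕ipad) ∥ m = 54 1d 50 c6 36 36 36 ∥ 41 67 6a 4a 5a.
Inner hash: sum = 84+29+80+198+54+54+54+65+103+106+74+90 = 991; mod 256 = 223 → df.
Outer input = (K'⊕opad) ∥ inner = 3e 77 3a ac 5c 5c 5c ∥ df.
Outer hash (tag): sum = 62+119+58+172+92+92+92+223 = 910; mod 256 = 142 → 8e.

8e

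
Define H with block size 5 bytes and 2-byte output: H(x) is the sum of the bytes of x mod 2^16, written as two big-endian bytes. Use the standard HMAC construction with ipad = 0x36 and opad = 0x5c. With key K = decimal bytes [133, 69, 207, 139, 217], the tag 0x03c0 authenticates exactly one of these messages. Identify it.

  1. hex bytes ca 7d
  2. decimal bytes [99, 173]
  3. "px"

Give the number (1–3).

2

Key decimal bytes [133, 69, 207, 139, 217] = 85 45 cf 8b d9 is exactly B = 5 bytes: K' = 85 45 cf 8b d9.
K' ⊕ ipad = b3 73 f9 bd ef; K' ⊕ opad = d9 19 93 d7 85.
m1: inner = H(b3 73 f9 bd ef ca 7d) = 05 12; tag = H(d9 19 93 d7 85 05 12) = 02f8
m2: inner = H(b3 73 f9 bd ef 63 ad) = 04 db; tag = H(d9 19 93 d7 85 04 db) = 03c0 ← matches
m3: inner = H(b3 73 f9 bd ef 70 78) = 04 b3; tag = H(d9 19 93 d7 85 04 b3) = 0398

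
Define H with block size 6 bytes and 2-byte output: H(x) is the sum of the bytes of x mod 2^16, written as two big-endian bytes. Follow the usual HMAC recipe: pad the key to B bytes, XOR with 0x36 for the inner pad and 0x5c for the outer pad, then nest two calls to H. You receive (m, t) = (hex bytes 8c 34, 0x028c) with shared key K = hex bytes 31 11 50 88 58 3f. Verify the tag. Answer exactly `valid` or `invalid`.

Key hex bytes 31 11 50 88 58 3f is exactly B = 6 bytes: K' = 31 11 50 88 58 3f.
K' ⊕ ipad = 07 27 66 be 6e 09; K' ⊕ opad = 6d 4d 0c d4 04 63.
Inner hash: sum = 7+39+102+190+110+9+140+52 = 649 → 02 89.
Outer hash (recomputed tag): sum = 109+77+12+212+4+99+2+137 = 652 → 02 8c.
Recomputed tag = 028c; claimed = 028c → match.

valid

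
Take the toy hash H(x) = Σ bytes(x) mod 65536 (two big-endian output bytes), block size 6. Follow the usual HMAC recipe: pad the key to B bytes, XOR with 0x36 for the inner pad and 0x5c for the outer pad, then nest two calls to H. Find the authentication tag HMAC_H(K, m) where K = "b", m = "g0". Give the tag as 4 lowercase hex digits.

0304

Key "b" = 62 is 1 byte ≤ B = 6; zero-pad to 6 bytes: K' = 62 00 00 00 00 00.
K' ⊕ ipad = 54 36 36 36 36 36.  K' ⊕ opad = 3e 5c 5c 5c 5c 5c.
Inner input = (K'⊕ipad) ∥ m = 54 36 36 36 36 36 ∥ 67 30.
Inner hash: sum = 84+54+54+54+54+54+103+48 = 505 → 01 f9.
Outer input = (K'⊕opad) ∥ inner = 3e 5c 5c 5c 5c 5c ∥ 01 f9.
Outer hash (tag): sum = 62+92+92+92+92+92+1+249 = 772 → 03 04.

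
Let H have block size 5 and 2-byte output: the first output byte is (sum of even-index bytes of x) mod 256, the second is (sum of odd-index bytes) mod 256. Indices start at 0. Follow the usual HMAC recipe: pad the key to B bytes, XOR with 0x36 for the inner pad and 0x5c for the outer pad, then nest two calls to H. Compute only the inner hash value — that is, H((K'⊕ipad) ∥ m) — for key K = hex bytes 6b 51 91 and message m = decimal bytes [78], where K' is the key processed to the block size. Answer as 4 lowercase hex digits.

3aeb

Key hex bytes 6b 51 91 is 3 bytes ≤ B = 5; zero-pad to 5 bytes: K' = 6b 51 91 00 00.
K' ⊕ ipad = 5d 67 a7 36 36.
Inner input = 5d 67 a7 36 36 ∥ 4e.
Inner hash: even-index sum = 314 mod 256 = 58; odd-index sum = 235 mod 256 = 235 → 3a eb.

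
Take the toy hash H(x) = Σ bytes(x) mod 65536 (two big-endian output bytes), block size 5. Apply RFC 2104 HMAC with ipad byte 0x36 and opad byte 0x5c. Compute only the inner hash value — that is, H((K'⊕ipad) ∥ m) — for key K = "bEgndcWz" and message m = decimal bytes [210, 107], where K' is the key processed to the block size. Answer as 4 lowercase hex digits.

Key "bEgndcWz" = 62 45 67 6e 64 63 57 7a is 8 bytes > B = 5, so hash it first: H(key) = 03 14, then zero-pad to 5 bytes: K' = 03 14 00 00 00.
K' ⊕ ipad = 35 22 36 36 36.
Inner input = 35 22 36 36 36 ∥ d2 6b.
Inner hash: sum = 53+34+54+54+54+210+107 = 566 → 02 36.

0236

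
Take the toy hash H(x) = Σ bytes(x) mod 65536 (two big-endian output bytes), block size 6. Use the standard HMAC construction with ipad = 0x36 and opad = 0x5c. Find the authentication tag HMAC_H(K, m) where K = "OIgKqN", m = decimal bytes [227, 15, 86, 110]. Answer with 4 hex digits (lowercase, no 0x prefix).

00f8

Key "OIgKqN" = 4f 49 67 4b 71 4e is exactly B = 6 bytes: K' = 4f 49 67 4b 71 4e.
K' ⊕ ipad = 79 7f 51 7d 47 78.  K' ⊕ opad = 13 15 3b 17 2d 12.
Inner input = (K'⊕ipad) ∥ m = 79 7f 51 7d 47 78 ∥ e3 0f 56 6e.
Inner hash: sum = 121+127+81+125+71+120+227+15+86+110 = 1083 → 04 3b.
Outer input = (K'⊕opad) ∥ inner = 13 15 3b 17 2d 12 ∥ 04 3b.
Outer hash (tag): sum = 19+21+59+23+45+18+4+59 = 248 → 00 f8.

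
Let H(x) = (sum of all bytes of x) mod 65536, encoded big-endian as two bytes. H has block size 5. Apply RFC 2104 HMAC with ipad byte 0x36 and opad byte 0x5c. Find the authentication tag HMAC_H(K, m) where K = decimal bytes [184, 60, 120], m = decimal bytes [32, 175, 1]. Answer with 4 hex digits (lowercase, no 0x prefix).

Key decimal bytes [184, 60, 120] = b8 3c 78 is 3 bytes ≤ B = 5; zero-pad to 5 bytes: K' = b8 3c 78 00 00.
K' ⊕ ipad = 8e 0a 4e 36 36.  K' ⊕ opad = e4 60 24 5c 5c.
Inner input = (K'⊕ipad) ∥ m = 8e 0a 4e 36 36 ∥ 20 af 01.
Inner hash: sum = 142+10+78+54+54+32+175+1 = 546 → 02 22.
Outer input = (K'⊕opad) ∥ inner = e4 60 24 5c 5c ∥ 02 22.
Outer hash (tag): sum = 228+96+36+92+92+2+34 = 580 → 02 44.

0244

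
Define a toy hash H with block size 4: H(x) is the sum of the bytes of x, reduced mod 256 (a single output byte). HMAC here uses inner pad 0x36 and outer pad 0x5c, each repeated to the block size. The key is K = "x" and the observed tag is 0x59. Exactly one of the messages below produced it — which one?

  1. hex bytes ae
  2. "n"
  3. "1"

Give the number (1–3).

3

Key "x" = 78 is 1 byte ≤ B = 4; zero-pad to 4 bytes: K' = 78 00 00 00.
K' ⊕ ipad = 4e 36 36 36; K' ⊕ opad = 24 5c 5c 5c.
m1: inner = H(4e 36 36 36 ae) = 9e; tag = H(24 5c 5c 5c 9e) = d6
m2: inner = H(4e 36 36 36 6e) = 5e; tag = H(24 5c 5c 5c 5e) = 96
m3: inner = H(4e 36 36 36 31) = 21; tag = H(24 5c 5c 5c 21) = 59 ← matches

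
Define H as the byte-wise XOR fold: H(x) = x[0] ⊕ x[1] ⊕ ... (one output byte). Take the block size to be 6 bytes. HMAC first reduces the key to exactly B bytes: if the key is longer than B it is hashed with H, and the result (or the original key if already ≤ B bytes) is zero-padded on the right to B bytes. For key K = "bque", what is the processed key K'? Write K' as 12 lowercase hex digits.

Key "bque" = 62 71 75 65 is 4 bytes ≤ B = 6; zero-pad to 6 bytes: K' = 62 71 75 65 00 00.

627175650000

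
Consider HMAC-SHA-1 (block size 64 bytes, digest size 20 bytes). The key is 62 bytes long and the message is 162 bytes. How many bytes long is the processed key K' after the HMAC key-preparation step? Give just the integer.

64

Key is 62 ≤ 64 bytes, zero-padded: |K'| = 64.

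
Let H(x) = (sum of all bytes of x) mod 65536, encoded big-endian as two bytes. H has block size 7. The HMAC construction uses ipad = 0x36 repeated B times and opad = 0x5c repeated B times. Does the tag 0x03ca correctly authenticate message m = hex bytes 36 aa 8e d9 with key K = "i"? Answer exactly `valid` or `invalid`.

invalid

Key "i" = 69 is 1 byte ≤ B = 7; zero-pad to 7 bytes: K' = 69 00 00 00 00 00 00.
K' ⊕ ipad = 5f 36 36 36 36 36 36; K' ⊕ opad = 35 5c 5c 5c 5c 5c 5c.
Inner hash: sum = 95+54+54+54+54+54+54+54+170+142+217 = 1002 → 03 ea.
Outer hash (recomputed tag): sum = 53+92+92+92+92+92+92+3+234 = 842 → 03 4a.
Recomputed tag = 034a; claimed = 03ca → mismatch.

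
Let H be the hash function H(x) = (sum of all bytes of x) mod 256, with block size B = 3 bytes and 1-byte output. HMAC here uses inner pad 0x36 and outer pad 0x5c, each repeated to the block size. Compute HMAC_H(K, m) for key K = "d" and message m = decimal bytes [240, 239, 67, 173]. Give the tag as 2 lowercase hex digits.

Key "d" = 64 is 1 byte ≤ B = 3; zero-pad to 3 bytes: K' = 64 00 00.
K' ⊕ ipad = 52 36 36.  K' ⊕ opad = 38 5c 5c.
Inner input = (K'⊕ipad) ∥ m = 52 36 36 ∥ f0 ef 43 ad.
Inner hash: sum = 82+54+54+240+239+67+173 = 909; mod 256 = 141 → 8d.
Outer input = (K'⊕opad) ∥ inner = 38 5c 5c ∥ 8d.
Outer hash (tag): sum = 56+92+92+141 = 381; mod 256 = 125 → 7d.

7d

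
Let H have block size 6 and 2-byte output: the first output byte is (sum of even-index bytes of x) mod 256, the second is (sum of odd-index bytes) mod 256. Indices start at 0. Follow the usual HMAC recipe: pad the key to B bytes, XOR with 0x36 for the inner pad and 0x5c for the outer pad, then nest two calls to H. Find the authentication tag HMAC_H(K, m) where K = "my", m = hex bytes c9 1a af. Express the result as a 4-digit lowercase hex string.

28b2

Key "my" = 6d 79 is 2 bytes ≤ B = 6; zero-pad to 6 bytes: K' = 6d 79 00 00 00 00.
K' ⊕ ipad = 5b 4f 36 36 36 36.  K' ⊕ opad = 31 25 5c 5c 5c 5c.
Inner input = (K'⊕ipad) ∥ m = 5b 4f 36 36 36 36 ∥ c9 1a af.
Inner hash: even-index sum = 575 mod 256 = 63; odd-index sum = 213 mod 256 = 213 → 3f d5.
Outer input = (K'⊕opad) ∥ inner = 31 25 5c 5c 5c 5c ∥ 3f d5.
Outer hash (tag): even-index sum = 296 mod 256 = 40; odd-index sum = 434 mod 256 = 178 → 28 b2.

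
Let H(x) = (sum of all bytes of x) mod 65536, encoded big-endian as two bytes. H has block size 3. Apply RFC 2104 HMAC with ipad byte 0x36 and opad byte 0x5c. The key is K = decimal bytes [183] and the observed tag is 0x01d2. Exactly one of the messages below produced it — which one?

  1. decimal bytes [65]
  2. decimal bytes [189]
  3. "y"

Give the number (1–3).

Key decimal bytes [183] = b7 is 1 byte ≤ B = 3; zero-pad to 3 bytes: K' = b7 00 00.
K' ⊕ ipad = 81 36 36; K' ⊕ opad = eb 5c 5c.
m1: inner = H(81 36 36 41) = 01 2e; tag = H(eb 5c 5c 01 2e) = 01d2 ← matches
m2: inner = H(81 36 36 bd) = 01 aa; tag = H(eb 5c 5c 01 aa) = 024e
m3: inner = H(81 36 36 79) = 01 66; tag = H(eb 5c 5c 01 66) = 020a

1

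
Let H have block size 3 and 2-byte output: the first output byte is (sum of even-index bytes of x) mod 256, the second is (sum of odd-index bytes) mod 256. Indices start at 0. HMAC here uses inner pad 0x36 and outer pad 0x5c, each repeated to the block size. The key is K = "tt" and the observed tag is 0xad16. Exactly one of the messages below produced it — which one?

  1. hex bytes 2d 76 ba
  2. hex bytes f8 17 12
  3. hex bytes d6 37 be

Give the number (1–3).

1

Key "tt" = 74 74 is 2 bytes ≤ B = 3; zero-pad to 3 bytes: K' = 74 74 00.
K' ⊕ ipad = 42 42 36; K' ⊕ opad = 28 28 5c.
m1: inner = H(42 42 36 2d 76 ba) = ee 29; tag = H(28 28 5c ee 29) = ad16 ← matches
m2: inner = H(42 42 36 f8 17 12) = 8f 4c; tag = H(28 28 5c 8f 4c) = d0b7
m3: inner = H(42 42 36 d6 37 be) = af d6; tag = H(28 28 5c af d6) = 5ad7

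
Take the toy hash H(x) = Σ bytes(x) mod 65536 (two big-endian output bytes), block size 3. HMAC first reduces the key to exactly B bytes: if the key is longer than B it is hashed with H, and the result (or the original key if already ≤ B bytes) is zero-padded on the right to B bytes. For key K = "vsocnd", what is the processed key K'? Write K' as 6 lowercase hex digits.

|K| = 6 > B = 3, so first hash the key.
H(K): sum = 118+115+111+99+110+100 = 653 → 02 8d.
Zero-pad H(K) = 02 8d to 3 bytes: K' = 02 8d 00.

028d00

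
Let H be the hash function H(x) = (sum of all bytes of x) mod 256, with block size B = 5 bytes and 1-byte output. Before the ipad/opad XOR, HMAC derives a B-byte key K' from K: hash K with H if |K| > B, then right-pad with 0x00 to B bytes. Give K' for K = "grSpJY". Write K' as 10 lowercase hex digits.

3f00000000

|K| = 6 > B = 5, so first hash the key.
H(K): sum = 103+114+83+112+74+89 = 575; mod 256 = 63 → 3f.
Zero-pad H(K) = 3f to 5 bytes: K' = 3f 00 00 00 00.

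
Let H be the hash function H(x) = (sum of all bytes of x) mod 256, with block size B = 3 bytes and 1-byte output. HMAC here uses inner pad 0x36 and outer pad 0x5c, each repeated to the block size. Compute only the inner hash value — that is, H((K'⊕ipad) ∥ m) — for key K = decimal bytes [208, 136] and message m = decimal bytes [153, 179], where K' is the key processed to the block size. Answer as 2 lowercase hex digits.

26

Key decimal bytes [208, 136] = d0 88 is 2 bytes ≤ B = 3; zero-pad to 3 bytes: K' = d0 88 00.
K' ⊕ ipad = e6 be 36.
Inner input = e6 be 36 ∥ 99 b3.
Inner hash: sum = 230+190+54+153+179 = 806; mod 256 = 38 → 26.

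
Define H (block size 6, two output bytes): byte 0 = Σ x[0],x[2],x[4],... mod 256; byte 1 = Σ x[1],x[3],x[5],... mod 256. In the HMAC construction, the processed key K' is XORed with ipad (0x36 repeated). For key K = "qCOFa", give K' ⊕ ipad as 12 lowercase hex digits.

Key "qCOFa" = 71 43 4f 46 61 is 5 bytes ≤ B = 6; zero-pad to 6 bytes: K' = 71 43 4f 46 61 00.
XOR each byte with 0x36: 71⊕36=47, 43⊕36=75, 4f⊕36=79, 46⊕36=70, 61⊕36=57, 00⊕36=36.

477579705736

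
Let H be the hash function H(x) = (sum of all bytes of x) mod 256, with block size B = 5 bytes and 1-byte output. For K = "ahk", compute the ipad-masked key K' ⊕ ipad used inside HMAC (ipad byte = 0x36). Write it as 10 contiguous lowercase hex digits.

Key "ahk" = 61 68 6b is 3 bytes ≤ B = 5; zero-pad to 5 bytes: K' = 61 68 6b 00 00.
XOR each byte with 0x36: 61⊕36=57, 68⊕36=5e, 6b⊕36=5d, 00⊕36=36, 00⊕36=36.

575e5d3636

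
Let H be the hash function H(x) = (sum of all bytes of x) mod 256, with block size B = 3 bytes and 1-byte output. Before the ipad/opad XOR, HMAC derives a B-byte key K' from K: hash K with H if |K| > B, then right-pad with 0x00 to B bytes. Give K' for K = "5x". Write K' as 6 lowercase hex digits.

357800

Key "5x" = 35 78 is 2 bytes ≤ B = 3; zero-pad to 3 bytes: K' = 35 78 00.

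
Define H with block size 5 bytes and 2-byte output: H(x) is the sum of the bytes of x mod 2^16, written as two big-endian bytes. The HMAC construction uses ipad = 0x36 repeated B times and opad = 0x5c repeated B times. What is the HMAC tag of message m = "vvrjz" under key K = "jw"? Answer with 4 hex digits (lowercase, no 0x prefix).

Key "jw" = 6a 77 is 2 bytes ≤ B = 5; zero-pad to 5 bytes: K' = 6a 77 00 00 00.
K' ⊕ ipad = 5c 41 36 36 36.  K' ⊕ opad = 36 2b 5c 5c 5c.
Inner input = (K'⊕ipad) ∥ m = 5c 41 36 36 36 ∥ 76 76 72 6a 7a.
Inner hash: sum = 92+65+54+54+54+118+118+114+106+122 = 897 → 03 81.
Outer input = (K'⊕opad) ∥ inner = 36 2b 5c 5c 5c ∥ 03 81.
Outer hash (tag): sum = 54+43+92+92+92+3+129 = 505 → 01 f9.

01f9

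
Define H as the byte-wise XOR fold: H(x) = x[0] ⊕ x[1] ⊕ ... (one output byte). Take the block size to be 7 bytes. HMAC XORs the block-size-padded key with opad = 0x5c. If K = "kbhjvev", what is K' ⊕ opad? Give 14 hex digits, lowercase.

Key "kbhjvev" = 6b 62 68 6a 76 65 76 is exactly B = 7 bytes: K' = 6b 62 68 6a 76 65 76.
XOR each byte with 0x5c: 6b⊕5c=37, 62⊕5c=3e, 68⊕5c=34, 6a⊕5c=36, 76⊕5c=2a, 65⊕5c=39, 76⊕5c=2a.

373e34362a392a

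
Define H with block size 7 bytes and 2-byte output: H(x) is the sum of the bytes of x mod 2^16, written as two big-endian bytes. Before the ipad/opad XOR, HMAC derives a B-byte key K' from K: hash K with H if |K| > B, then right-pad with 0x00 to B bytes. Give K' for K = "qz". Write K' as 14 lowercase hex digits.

Key "qz" = 71 7a is 2 bytes ≤ B = 7; zero-pad to 7 bytes: K' = 71 7a 00 00 00 00 00.

717a0000000000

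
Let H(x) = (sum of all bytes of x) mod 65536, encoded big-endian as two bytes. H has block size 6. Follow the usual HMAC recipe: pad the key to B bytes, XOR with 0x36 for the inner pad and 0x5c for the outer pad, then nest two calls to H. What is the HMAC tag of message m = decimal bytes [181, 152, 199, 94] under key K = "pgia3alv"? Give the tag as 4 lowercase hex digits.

02bd

Key "pgia3alv" = 70 67 69 61 33 61 6c 76 is 8 bytes > B = 6, so hash it first: H(key) = 03 17, then zero-pad to 6 bytes: K' = 03 17 00 00 00 00.
K' ⊕ ipad = 35 21 36 36 36 36.  K' ⊕ opad = 5f 4b 5c 5c 5c 5c.
Inner input = (K'⊕ipad) ∥ m = 35 21 36 36 36 36 ∥ b5 98 c7 5e.
Inner hash: sum = 53+33+54+54+54+54+181+152+199+94 = 928 → 03 a0.
Outer input = (K'⊕opad) ∥ inner = 5f 4b 5c 5c 5c 5c ∥ 03 a0.
Outer hash (tag): sum = 95+75+92+92+92+92+3+160 = 701 → 02 bd.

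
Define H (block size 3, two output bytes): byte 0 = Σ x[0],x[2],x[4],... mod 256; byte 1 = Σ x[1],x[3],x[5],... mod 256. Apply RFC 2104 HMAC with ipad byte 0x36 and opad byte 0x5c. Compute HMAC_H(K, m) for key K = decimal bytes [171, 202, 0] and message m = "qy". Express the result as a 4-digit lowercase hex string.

c0e2

Key decimal bytes [171, 202, 0] = ab ca 00 is exactly B = 3 bytes: K' = ab ca 00.
K' ⊕ ipad = 9d fc 36.  K' ⊕ opad = f7 96 5c.
Inner input = (K'⊕ipad) ∥ m = 9d fc 36 ∥ 71 79.
Inner hash: even-index sum = 332 mod 256 = 76; odd-index sum = 365 mod 256 = 109 → 4c 6d.
Outer input = (K'⊕opad) ∥ inner = f7 96 5c ∥ 4c 6d.
Outer hash (tag): even-index sum = 448 mod 256 = 192; odd-index sum = 226 mod 256 = 226 → c0 e2.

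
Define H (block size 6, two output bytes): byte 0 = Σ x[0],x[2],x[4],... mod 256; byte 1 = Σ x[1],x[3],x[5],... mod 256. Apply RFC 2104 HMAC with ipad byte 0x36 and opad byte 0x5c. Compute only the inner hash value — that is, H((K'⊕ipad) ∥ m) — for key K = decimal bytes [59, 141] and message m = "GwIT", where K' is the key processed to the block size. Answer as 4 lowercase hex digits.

09f2

Key decimal bytes [59, 141] = 3b 8d is 2 bytes ≤ B = 6; zero-pad to 6 bytes: K' = 3b 8d 00 00 00 00.
K' ⊕ ipad = 0d bb 36 36 36 36.
Inner input = 0d bb 36 36 36 36 ∥ 47 77 49 54.
Inner hash: even-index sum = 265 mod 256 = 9; odd-index sum = 498 mod 256 = 242 → 09 f2.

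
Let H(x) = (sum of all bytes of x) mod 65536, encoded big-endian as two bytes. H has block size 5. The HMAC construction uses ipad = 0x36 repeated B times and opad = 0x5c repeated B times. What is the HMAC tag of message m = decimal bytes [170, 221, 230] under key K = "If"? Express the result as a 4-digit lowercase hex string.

Key "If" = 49 66 is 2 bytes ≤ B = 5; zero-pad to 5 bytes: K' = 49 66 00 00 00.
K' ⊕ ipad = 7f 50 36 36 36.  K' ⊕ opad = 15 3a 5c 5c 5c.
Inner input = (K'⊕ipad) ∥ m = 7f 50 36 36 36 ∥ aa dd e6.
Inner hash: sum = 127+80+54+54+54+170+221+230 = 990 → 03 de.
Outer input = (K'⊕opad) ∥ inner = 15 3a 5c 5c 5c ∥ 03 de.
Outer hash (tag): sum = 21+58+92+92+92+3+222 = 580 → 02 44.

0244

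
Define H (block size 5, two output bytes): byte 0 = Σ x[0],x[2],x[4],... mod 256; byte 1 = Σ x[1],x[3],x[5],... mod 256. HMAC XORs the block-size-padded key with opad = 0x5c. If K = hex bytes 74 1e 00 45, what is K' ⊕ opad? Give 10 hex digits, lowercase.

Key hex bytes 74 1e 00 45 is 4 bytes ≤ B = 5; zero-pad to 5 bytes: K' = 74 1e 00 45 00.
XOR each byte with 0x5c: 74⊕5c=28, 1e⊕5c=42, 00⊕5c=5c, 45⊕5c=19, 00⊕5c=5c.

28425c195c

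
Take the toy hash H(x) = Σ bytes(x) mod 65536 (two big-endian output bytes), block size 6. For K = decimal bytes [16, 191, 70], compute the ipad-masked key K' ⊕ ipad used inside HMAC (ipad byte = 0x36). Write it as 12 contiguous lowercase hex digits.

268970363636

Key decimal bytes [16, 191, 70] = 10 bf 46 is 3 bytes ≤ B = 6; zero-pad to 6 bytes: K' = 10 bf 46 00 00 00.
XOR each byte with 0x36: 10⊕36=26, bf⊕36=89, 46⊕36=70, 00⊕36=36, 00⊕36=36, 00⊕36=36.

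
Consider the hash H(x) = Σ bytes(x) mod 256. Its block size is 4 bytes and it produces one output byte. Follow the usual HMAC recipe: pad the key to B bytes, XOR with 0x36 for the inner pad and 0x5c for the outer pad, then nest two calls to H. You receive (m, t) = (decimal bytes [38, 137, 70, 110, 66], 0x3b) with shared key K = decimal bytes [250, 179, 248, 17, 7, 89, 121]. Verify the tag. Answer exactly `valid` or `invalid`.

Key decimal bytes [250, 179, 248, 17, 7, 89, 121] = fa b3 f8 11 07 59 79 is 7 bytes > B = 4, so hash it first: H(key) = 8f, then zero-pad to 4 bytes: K' = 8f 00 00 00.
K' ⊕ ipad = b9 36 36 36; K' ⊕ opad = d3 5c 5c 5c.
Inner hash: sum = 185+54+54+54+38+137+70+110+66 = 768; mod 256 = 0 → 00.
Outer hash (recomputed tag): sum = 211+92+92+92+0 = 487; mod 256 = 231 → e7.
Recomputed tag = e7; claimed = 3b → mismatch.

invalid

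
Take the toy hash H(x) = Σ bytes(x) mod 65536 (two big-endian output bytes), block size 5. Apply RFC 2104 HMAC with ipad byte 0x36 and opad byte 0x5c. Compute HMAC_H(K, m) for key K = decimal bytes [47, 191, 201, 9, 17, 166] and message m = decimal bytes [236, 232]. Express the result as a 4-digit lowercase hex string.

Key decimal bytes [47, 191, 201, 9, 17, 166] = 2f bf c9 09 11 a6 is 6 bytes > B = 5, so hash it first: H(key) = 02 77, then zero-pad to 5 bytes: K' = 02 77 00 00 00.
K' ⊕ ipad = 34 41 36 36 36.  K' ⊕ opad = 5e 2b 5c 5c 5c.
Inner input = (K'⊕ipad) ∥ m = 34 41 36 36 36 ∥ ec e8.
Inner hash: sum = 52+65+54+54+54+236+232 = 747 → 02 eb.
Outer input = (K'⊕opad) ∥ inner = 5e 2b 5c 5c 5c ∥ 02 eb.
Outer hash (tag): sum = 94+43+92+92+92+2+235 = 650 → 02 8a.

028a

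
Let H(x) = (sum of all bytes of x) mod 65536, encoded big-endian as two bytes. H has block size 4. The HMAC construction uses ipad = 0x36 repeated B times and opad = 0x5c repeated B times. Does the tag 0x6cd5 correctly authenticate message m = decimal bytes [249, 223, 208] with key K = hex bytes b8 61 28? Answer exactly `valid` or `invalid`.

invalid

Key hex bytes b8 61 28 is 3 bytes ≤ B = 4; zero-pad to 4 bytes: K' = b8 61 28 00.
K' ⊕ ipad = 8e 57 1e 36; K' ⊕ opad = e4 3d 74 5c.
Inner hash: sum = 142+87+30+54+249+223+208 = 993 → 03 e1.
Outer hash (recomputed tag): sum = 228+61+116+92+3+225 = 725 → 02 d5.
Recomputed tag = 02d5; claimed = 6cd5 → mismatch.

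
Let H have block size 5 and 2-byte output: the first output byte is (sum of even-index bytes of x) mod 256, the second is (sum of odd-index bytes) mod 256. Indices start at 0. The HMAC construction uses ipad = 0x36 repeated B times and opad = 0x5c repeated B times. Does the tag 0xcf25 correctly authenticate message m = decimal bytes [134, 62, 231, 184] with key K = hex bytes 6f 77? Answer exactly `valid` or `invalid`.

Key hex bytes 6f 77 is 2 bytes ≤ B = 5; zero-pad to 5 bytes: K' = 6f 77 00 00 00.
K' ⊕ ipad = 59 41 36 36 36; K' ⊕ opad = 33 2b 5c 5c 5c.
Inner hash: even-index sum = 443 mod 256 = 187; odd-index sum = 484 mod 256 = 228 → bb e4.
Outer hash (recomputed tag): even-index sum = 463 mod 256 = 207; odd-index sum = 322 mod 256 = 66 → cf 42.
Recomputed tag = cf42; claimed = cf25 → mismatch.

invalid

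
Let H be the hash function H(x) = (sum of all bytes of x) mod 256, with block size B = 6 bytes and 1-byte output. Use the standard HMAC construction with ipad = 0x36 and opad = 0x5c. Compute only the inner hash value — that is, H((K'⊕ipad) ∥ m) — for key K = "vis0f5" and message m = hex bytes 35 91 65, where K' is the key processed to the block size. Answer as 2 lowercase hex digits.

Key "vis0f5" = 76 69 73 30 66 35 is exactly B = 6 bytes: K' = 76 69 73 30 66 35.
K' ⊕ ipad = 40 5f 45 06 50 03.
Inner input = 40 5f 45 06 50 03 ∥ 35 91 65.
Inner hash: sum = 64+95+69+6+80+3+53+145+101 = 616; mod 256 = 104 → 68.

68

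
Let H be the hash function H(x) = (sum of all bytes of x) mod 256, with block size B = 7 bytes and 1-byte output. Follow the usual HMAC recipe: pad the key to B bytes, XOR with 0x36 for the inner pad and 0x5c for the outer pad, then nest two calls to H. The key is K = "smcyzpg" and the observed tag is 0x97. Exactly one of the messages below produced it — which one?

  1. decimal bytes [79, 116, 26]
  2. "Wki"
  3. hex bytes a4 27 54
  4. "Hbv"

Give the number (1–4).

3

Key "smcyzpg" = 73 6d 63 79 7a 70 67 is exactly B = 7 bytes: K' = 73 6d 63 79 7a 70 67.
K' ⊕ ipad = 45 5b 55 4f 4c 46 51; K' ⊕ opad = 2f 31 3f 25 26 2c 3b.
m1: inner = H(45 5b 55 4f 4c 46 51 4f 74 1a) = 04; tag = H(2f 31 3f 25 26 2c 3b 04) = 55
m2: inner = H(45 5b 55 4f 4c 46 51 57 6b 69) = 52; tag = H(2f 31 3f 25 26 2c 3b 52) = a3
m3: inner = H(45 5b 55 4f 4c 46 51 a4 27 54) = 46; tag = H(2f 31 3f 25 26 2c 3b 46) = 97 ← matches
m4: inner = H(45 5b 55 4f 4c 46 51 48 62 76) = 47; tag = H(2f 31 3f 25 26 2c 3b 47) = 98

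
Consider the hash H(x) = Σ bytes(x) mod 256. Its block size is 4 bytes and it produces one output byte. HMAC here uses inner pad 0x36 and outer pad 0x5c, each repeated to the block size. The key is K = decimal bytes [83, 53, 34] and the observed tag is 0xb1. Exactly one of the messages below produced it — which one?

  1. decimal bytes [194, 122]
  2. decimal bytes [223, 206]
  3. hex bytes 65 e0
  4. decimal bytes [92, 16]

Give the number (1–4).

Key decimal bytes [83, 53, 34] = 53 35 22 is 3 bytes ≤ B = 4; zero-pad to 4 bytes: K' = 53 35 22 00.
K' ⊕ ipad = 65 03 14 36; K' ⊕ opad = 0f 69 7e 5c.
m1: inner = H(65 03 14 36 c2 7a) = ee; tag = H(0f 69 7e 5c ee) = 40
m2: inner = H(65 03 14 36 df ce) = 5f; tag = H(0f 69 7e 5c 5f) = b1 ← matches
m3: inner = H(65 03 14 36 65 e0) = f7; tag = H(0f 69 7e 5c f7) = 49
m4: inner = H(65 03 14 36 5c 10) = 1e; tag = H(0f 69 7e 5c 1e) = 70

2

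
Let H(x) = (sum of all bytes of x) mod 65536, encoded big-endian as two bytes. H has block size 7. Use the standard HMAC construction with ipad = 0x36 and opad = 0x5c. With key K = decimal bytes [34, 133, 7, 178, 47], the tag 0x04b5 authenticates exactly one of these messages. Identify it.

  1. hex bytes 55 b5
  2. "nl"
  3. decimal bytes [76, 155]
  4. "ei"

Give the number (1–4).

Key decimal bytes [34, 133, 7, 178, 47] = 22 85 07 b2 2f is 5 bytes ≤ B = 7; zero-pad to 7 bytes: K' = 22 85 07 b2 2f 00 00.
K' ⊕ ipad = 14 b3 31 84 19 36 36; K' ⊕ opad = 7e d9 5b ee 73 5c 5c.
m1: inner = H(14 b3 31 84 19 36 36 55 b5) = 03 0b; tag = H(7e d9 5b ee 73 5c 5c 03 0b) = 03d9
m2: inner = H(14 b3 31 84 19 36 36 6e 6c) = 02 db; tag = H(7e d9 5b ee 73 5c 5c 02 db) = 04a8
m3: inner = H(14 b3 31 84 19 36 36 4c 9b) = 02 e8; tag = H(7e d9 5b ee 73 5c 5c 02 e8) = 04b5 ← matches
m4: inner = H(14 b3 31 84 19 36 36 65 69) = 02 cf; tag = H(7e d9 5b ee 73 5c 5c 02 cf) = 049c

3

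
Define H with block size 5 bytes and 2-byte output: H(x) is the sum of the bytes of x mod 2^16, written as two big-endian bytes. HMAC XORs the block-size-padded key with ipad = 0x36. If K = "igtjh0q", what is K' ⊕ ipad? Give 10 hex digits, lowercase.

3481363636

Key "igtjh0q" = 69 67 74 6a 68 30 71 is 7 bytes > B = 5, so hash it first: H(key) = 02 b7, then zero-pad to 5 bytes: K' = 02 b7 00 00 00.
XOR each byte with 0x36: 02⊕36=34, b7⊕36=81, 00⊕36=36, 00⊕36=36, 00⊕36=36.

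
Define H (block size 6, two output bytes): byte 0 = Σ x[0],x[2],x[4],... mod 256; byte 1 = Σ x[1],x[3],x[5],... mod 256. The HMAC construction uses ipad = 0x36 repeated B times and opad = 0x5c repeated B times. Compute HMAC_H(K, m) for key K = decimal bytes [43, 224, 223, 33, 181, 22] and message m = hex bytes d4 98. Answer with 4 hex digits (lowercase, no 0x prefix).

4028

Key decimal bytes [43, 224, 223, 33, 181, 22] = 2b e0 df 21 b5 16 is exactly B = 6 bytes: K' = 2b e0 df 21 b5 16.
K' ⊕ ipad = 1d d6 e9 17 83 20.  K' ⊕ opad = 77 bc 83 7d e9 4a.
Inner input = (K'⊕ipad) ∥ m = 1d d6 e9 17 83 20 ∥ d4 98.
Inner hash: even-index sum = 605 mod 256 = 93; odd-index sum = 421 mod 256 = 165 → 5d a5.
Outer input = (K'⊕opad) ∥ inner = 77 bc 83 7d e9 4a ∥ 5d a5.
Outer hash (tag): even-index sum = 576 mod 256 = 64; odd-index sum = 552 mod 256 = 40 → 40 28.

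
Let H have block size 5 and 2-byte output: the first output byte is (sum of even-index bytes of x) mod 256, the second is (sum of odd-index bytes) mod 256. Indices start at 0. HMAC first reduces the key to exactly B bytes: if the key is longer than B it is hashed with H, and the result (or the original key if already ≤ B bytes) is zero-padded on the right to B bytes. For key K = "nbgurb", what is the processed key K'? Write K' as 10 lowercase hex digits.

|K| = 6 > B = 5, so first hash the key.
H(K): even-index sum = 327 mod 256 = 71; odd-index sum = 313 mod 256 = 57 → 47 39.
Zero-pad H(K) = 47 39 to 5 bytes: K' = 47 39 00 00 00.

4739000000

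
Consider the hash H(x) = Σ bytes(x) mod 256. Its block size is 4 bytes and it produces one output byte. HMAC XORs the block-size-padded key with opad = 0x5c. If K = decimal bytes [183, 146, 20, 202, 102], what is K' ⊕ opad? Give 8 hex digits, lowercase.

Key decimal bytes [183, 146, 20, 202, 102] = b7 92 14 ca 66 is 5 bytes > B = 4, so hash it first: H(key) = 8d, then zero-pad to 4 bytes: K' = 8d 00 00 00.
XOR each byte with 0x5c: 8d⊕5c=d1, 00⊕5c=5c, 00⊕5c=5c, 00⊕5c=5c.

d15c5c5c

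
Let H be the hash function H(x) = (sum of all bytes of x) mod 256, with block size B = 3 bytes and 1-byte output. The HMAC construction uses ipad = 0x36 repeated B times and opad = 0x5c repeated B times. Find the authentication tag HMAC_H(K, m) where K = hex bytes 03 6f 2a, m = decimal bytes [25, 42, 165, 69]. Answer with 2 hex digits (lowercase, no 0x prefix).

df

Key hex bytes 03 6f 2a is exactly B = 3 bytes: K' = 03 6f 2a.
K' ⊕ ipad = 35 59 1c.  K' ⊕ opad = 5f 33 76.
Inner input = (K'⊕ipad) ∥ m = 35 59 1c ∥ 19 2a a5 45.
Inner hash: sum = 53+89+28+25+42+165+69 = 471; mod 256 = 215 → d7.
Outer input = (K'⊕opad) ∥ inner = 5f 33 76 ∥ d7.
Outer hash (tag): sum = 95+51+118+215 = 479; mod 256 = 223 → df.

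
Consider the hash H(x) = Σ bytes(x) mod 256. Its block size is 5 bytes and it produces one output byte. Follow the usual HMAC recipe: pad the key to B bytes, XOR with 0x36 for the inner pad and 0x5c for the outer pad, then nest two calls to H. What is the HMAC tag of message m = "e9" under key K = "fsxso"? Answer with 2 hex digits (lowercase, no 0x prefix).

Key "fsxso" = 66 73 78 73 6f is exactly B = 5 bytes: K' = 66 73 78 73 6f.
K' ⊕ ipad = 50 45 4e 45 59.  K' ⊕ opad = 3a 2f 24 2f 33.
Inner input = (K'⊕ipad) ∥ m = 50 45 4e 45 59 ∥ 65 39.
Inner hash: sum = 80+69+78+69+89+101+57 = 543; mod 256 = 31 → 1f.
Outer input = (K'⊕opad) ∥ inner = 3a 2f 24 2f 33 ∥ 1f.
Outer hash (tag): sum = 58+47+36+47+51+31 = 270; mod 256 = 14 → 0e.

0e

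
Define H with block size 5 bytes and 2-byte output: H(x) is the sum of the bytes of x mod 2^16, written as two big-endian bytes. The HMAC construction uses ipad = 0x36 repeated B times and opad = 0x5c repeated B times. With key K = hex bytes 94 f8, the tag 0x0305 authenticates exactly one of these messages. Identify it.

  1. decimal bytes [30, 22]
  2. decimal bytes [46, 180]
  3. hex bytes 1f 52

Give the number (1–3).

3

Key hex bytes 94 f8 is 2 bytes ≤ B = 5; zero-pad to 5 bytes: K' = 94 f8 00 00 00.
K' ⊕ ipad = a2 ce 36 36 36; K' ⊕ opad = c8 a4 5c 5c 5c.
m1: inner = H(a2 ce 36 36 36 1e 16) = 02 46; tag = H(c8 a4 5c 5c 5c 02 46) = 02c8
m2: inner = H(a2 ce 36 36 36 2e b4) = 02 f4; tag = H(c8 a4 5c 5c 5c 02 f4) = 0376
m3: inner = H(a2 ce 36 36 36 1f 52) = 02 83; tag = H(c8 a4 5c 5c 5c 02 83) = 0305 ← matches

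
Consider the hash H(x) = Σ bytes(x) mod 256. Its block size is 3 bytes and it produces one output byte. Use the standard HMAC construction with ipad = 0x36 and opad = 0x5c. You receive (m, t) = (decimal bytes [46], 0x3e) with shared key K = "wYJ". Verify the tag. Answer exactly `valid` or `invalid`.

invalid

Key "wYJ" = 77 59 4a is exactly B = 3 bytes: K' = 77 59 4a.
K' ⊕ ipad = 41 6f 7c; K' ⊕ opad = 2b 05 16.
Inner hash: sum = 65+111+124+46 = 346; mod 256 = 90 → 5a.
Outer hash (recomputed tag): sum = 43+5+22+90 = 160 → a0.
Recomputed tag = a0; claimed = 3e → mismatch.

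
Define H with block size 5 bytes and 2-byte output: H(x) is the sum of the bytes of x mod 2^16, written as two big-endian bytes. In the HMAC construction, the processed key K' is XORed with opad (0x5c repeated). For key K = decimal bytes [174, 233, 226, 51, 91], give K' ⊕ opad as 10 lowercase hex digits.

f2b5be6f07

Key decimal bytes [174, 233, 226, 51, 91] = ae e9 e2 33 5b is exactly B = 5 bytes: K' = ae e9 e2 33 5b.
XOR each byte with 0x5c: ae⊕5c=f2, e9⊕5c=b5, e2⊕5c=be, 33⊕5c=6f, 5b⊕5c=07.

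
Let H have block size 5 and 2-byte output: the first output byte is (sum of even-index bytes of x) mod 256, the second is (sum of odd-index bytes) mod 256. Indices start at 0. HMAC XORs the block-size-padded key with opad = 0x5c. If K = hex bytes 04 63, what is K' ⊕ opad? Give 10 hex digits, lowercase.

Key hex bytes 04 63 is 2 bytes ≤ B = 5; zero-pad to 5 bytes: K' = 04 63 00 00 00.
XOR each byte with 0x5c: 04⊕5c=58, 63⊕5c=3f, 00⊕5c=5c, 00⊕5c=5c, 00⊕5c=5c.

583f5c5c5c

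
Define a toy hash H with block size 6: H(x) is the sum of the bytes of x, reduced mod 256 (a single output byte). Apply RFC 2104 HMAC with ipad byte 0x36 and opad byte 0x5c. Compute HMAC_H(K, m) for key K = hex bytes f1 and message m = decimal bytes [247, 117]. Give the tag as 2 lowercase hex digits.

Key hex bytes f1 is 1 byte ≤ B = 6; zero-pad to 6 bytes: K' = f1 00 00 00 00 00.
K' ⊕ ipad = c7 36 36 36 36 36.  K' ⊕ opad = ad 5c 5c 5c 5c 5c.
Inner input = (K'⊕ipad) ∥ m = c7 36 36 36 36 36 ∥ f7 75.
Inner hash: sum = 199+54+54+54+54+54+247+117 = 833; mod 256 = 65 → 41.
Outer input = (K'⊕opad) ∥ inner = ad 5c 5c 5c 5c 5c ∥ 41.
Outer hash (tag): sum = 173+92+92+92+92+92+65 = 698; mod 256 = 186 → ba.

ba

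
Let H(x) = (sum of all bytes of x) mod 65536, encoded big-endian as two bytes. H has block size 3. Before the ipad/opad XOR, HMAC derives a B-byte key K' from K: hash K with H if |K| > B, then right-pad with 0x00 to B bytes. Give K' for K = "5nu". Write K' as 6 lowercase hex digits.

Key "5nu" = 35 6e 75 is exactly B = 3 bytes: K' = 35 6e 75.

356e75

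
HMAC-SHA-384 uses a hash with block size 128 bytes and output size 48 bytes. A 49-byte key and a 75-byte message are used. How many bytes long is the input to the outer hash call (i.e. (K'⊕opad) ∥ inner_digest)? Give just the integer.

176

Key is 49 ≤ 128 bytes, zero-padded: |K'| = 128.
Outer input = (K'⊕opad) ∥ H(inner) → 128 + 48 = 176 bytes.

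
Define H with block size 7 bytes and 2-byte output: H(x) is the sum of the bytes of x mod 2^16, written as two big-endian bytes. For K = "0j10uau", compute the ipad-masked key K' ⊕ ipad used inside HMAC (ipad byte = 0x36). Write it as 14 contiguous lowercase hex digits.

Key "0j10uau" = 30 6a 31 30 75 61 75 is exactly B = 7 bytes: K' = 30 6a 31 30 75 61 75.
XOR each byte with 0x36: 30⊕36=06, 6a⊕36=5c, 31⊕36=07, 30⊕36=06, 75⊕36=43, 61⊕36=57, 75⊕36=43.

065c0706435743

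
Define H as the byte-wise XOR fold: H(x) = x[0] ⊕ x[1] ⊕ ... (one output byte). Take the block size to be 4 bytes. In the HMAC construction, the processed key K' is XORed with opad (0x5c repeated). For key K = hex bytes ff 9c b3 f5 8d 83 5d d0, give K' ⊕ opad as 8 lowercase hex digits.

Key hex bytes ff 9c b3 f5 8d 83 5d d0 is 8 bytes > B = 4, so hash it first: H(key) = a6, then zero-pad to 4 bytes: K' = a6 00 00 00.
XOR each byte with 0x5c: a6⊕5c=fa, 00⊕5c=5c, 00⊕5c=5c, 00⊕5c=5c.

fa5c5c5c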